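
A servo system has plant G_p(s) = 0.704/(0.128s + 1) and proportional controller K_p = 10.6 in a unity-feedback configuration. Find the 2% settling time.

T_s ≈ 0.0605 s

Closed loop: T(s) = K_p·G_p/(1+K_p·G_p) = 7.462/(0.128s + 1 + 7.462), with pole at s = −(1 + 7.462)/0.128 = −66.11.
τ = 1/66.11 = 0.01513 s, so 2% settling time ≈ 4τ = 0.0605 s.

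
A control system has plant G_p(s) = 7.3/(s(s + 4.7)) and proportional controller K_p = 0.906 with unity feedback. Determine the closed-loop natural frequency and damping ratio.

The closed-loop denominator is s(s+4.7) + 0.906·7.3 = s² + 4.7s + 6.614.
Matching s² + 2ζω_n s + ω_n²: ω_n = √6.614 = 2.572 rad/s and 2ζω_n = 4.7, so ζ = 4.7/(2·2.572) = 0.914.

ω_n = 2.57 rad/s, ζ = 0.914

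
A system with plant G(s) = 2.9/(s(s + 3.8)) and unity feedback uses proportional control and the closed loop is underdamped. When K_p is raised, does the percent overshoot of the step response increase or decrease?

Characteristic equation s² + 3.8s + K_p·2.9 = 0: raising K_p raises ω_n while 2ζω_n = 3.8 is fixed, so ζ falls and overshoot grows.

increase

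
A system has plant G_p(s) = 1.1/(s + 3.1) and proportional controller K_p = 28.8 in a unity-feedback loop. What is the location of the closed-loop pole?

s = -34.78

Closed-loop transfer function: T(s) = K_p·G_p(s)/(1 + K_p·G_p(s)) = 31.68/(s + 3.1 + 31.68) = 31.68/(s + 34.78).
The closed-loop pole is at s = −34.78.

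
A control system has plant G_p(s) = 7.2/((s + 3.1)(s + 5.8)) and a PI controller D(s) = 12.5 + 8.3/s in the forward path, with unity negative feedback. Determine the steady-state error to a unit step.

0

The open loop D(s)G_p(s) has a pole at the origin (type 1), so the static position error constant is infinite and e_ss = 1/(1+∞) = 0.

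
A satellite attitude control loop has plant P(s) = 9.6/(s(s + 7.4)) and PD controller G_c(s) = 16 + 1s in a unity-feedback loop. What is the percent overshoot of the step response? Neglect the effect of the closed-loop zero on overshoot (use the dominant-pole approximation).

5.18%

Forward path: (16 + 1s)·9.6/(s(s+7.4)). The closed-loop characteristic equation is s² + (7.4 + 9.6·1)s + 9.6·16 = 0.
That is s² + 17s + 153.6 = 0, so ω_n = 12.39 rad/s and ζ = 17/(2·12.39) = 0.6858.
%OS = 100·exp(−πζ/√(1−ζ²)) = 5.18%.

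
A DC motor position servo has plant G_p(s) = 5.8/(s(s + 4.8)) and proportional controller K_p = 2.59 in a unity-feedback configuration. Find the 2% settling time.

Closed-loop characteristic equation: s² + 4.8s + 15.02 = 0, so ω_n = 3.876 rad/s and ζ = 4.8/(2·3.876) = 0.6192.
2% settling time T_s ≈ 4/(ζω_n) = 4/2.4 = 1.67 s.

T_s ≈ 1.67 s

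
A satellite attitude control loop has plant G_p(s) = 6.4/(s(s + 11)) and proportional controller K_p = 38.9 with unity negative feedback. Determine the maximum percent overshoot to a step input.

From 1 + K_pG_p(s) = 0: s² + 11s + 249 = 0 ⇒ ω_n = 15.78, ζ = 0.3486.
%OS = 100·exp(−πζ/√(1−ζ²)) = 100·exp(−π·0.3486/√0.8785) = 31.1%.

31.1%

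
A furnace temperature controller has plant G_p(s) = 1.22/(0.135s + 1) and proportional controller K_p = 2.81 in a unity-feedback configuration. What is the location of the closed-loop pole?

s = -32.8

Closed loop: T(s) = K_p·G_p/(1+K_p·G_p) = 3.428/(0.135s + 1 + 3.428), with pole at s = −(1 + 3.428)/0.135 = −32.8.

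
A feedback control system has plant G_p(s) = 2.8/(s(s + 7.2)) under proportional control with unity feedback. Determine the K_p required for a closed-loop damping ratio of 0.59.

K_p = 13.3

Closed-loop characteristic equation: s² + 7.2s + K_p·2.8 = 0.
So ω_n = √(2.8K_p) and 2ζω_n = 7.2, giving ζ = 7.2/(2√(2.8K_p)).
Setting ζ = 0.59: √(2.8K_p) = 7.2/(2·0.59) = 6.102, so K_p = 37.23/2.8 = 13.3.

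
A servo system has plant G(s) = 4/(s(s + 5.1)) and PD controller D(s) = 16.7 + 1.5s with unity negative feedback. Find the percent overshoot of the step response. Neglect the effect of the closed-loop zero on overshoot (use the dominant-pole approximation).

Forward path: (16.7 + 1.5s)·4/(s(s+5.1)). The closed-loop characteristic equation is s² + (5.1 + 4·1.5)s + 4·16.7 = 0.
That is s² + 11.1s + 66.8 = 0, so ω_n = 8.173 rad/s and ζ = 11.1/(2·8.173) = 0.6791.
%OS = 100·exp(−πζ/√(1−ζ²)) = 5.47%.

5.47%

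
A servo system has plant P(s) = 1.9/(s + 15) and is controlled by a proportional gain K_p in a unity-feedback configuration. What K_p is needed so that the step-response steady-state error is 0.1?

K_p = 71.1

The loop is type 0, so e_ss(step) = 1/(1 + K_pos) with K_pos = K_p·P(0).
P(0) = 0.1267. Require 1/(1 + K_p·0.1267) = 0.1, so 1 + 0.1267·K_p = 10.
K_p = (10 − 1)/0.1267 = 71.1.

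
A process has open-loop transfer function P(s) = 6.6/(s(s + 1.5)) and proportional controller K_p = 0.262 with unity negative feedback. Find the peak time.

T_p = 2.91 s

From 1 + K_pP(s) = 0: s² + 1.5s + 1.729 = 0 ⇒ ω_n = 1.315, ζ = 0.5703.
Damped frequency ω_d = ω_n√(1−ζ²) = 1.08 rad/s, so peak time T_p = π/ω_d = 2.91 s.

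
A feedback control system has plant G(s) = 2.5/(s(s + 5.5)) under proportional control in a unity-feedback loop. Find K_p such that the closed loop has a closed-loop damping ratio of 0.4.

Closed-loop characteristic equation: s² + 5.5s + K_p·2.5 = 0.
So ω_n = √(2.5K_p) and 2ζω_n = 5.5, giving ζ = 5.5/(2√(2.5K_p)).
Setting ζ = 0.4: √(2.5K_p) = 5.5/(2·0.4) = 6.875, so K_p = 47.27/2.5 = 18.9.

K_p = 18.9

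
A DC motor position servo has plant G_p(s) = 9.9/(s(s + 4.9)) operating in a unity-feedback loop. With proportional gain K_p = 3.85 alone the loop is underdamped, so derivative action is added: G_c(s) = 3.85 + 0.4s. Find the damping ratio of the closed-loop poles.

Forward path: (3.85 + 0.4s)·9.9/(s(s+4.9)). The closed-loop characteristic equation is s² + (4.9 + 9.9·0.4)s + 9.9·3.85 = 0.
That is s² + 8.86s + 38.12 = 0, so ω_n = 6.174 rad/s and ζ = 8.86/(2·6.174) = 0.7176.

ζ = 0.718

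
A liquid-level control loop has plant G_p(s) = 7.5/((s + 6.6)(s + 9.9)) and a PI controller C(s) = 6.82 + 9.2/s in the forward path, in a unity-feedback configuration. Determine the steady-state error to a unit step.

0

The open loop C(s)G_p(s) has a pole at the origin (type 1), so the static position error constant is infinite and e_ss = 1/(1+∞) = 0.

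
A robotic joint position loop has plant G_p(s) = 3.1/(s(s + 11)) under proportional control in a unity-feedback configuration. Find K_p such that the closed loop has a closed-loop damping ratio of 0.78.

K_p = 16

Closed-loop characteristic equation: s² + 11s + K_p·3.1 = 0.
So ω_n = √(3.1K_p) and 2ζω_n = 11, giving ζ = 11/(2√(3.1K_p)).
Setting ζ = 0.78: √(3.1K_p) = 11/(2·0.78) = 7.051, so K_p = 49.72/3.1 = 16.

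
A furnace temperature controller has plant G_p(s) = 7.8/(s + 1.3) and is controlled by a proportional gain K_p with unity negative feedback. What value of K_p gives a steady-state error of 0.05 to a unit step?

K_p = 3.17

For a type-0 loop with proportional control, e_ss = 1/(1 + K_p·G_p(0)).
G_p(0) = 6. Require 1/(1 + K_p·6) = 0.05, so 1 + 6·K_p = 20.
K_p = (20 − 1)/6 = 3.17.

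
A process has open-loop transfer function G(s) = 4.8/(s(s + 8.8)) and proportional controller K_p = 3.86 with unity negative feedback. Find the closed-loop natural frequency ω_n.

ω_n = 4.3 rad/s

With unity feedback the closed-loop characteristic equation is s² + 8.8s + 3.86·4.8 = s² + 8.8s + 18.53 = 0.
So ω_n² = 18.53 ⇒ ω_n = 4.304 rad/s, and ζ = 8.8/(2ω_n) = 1.02.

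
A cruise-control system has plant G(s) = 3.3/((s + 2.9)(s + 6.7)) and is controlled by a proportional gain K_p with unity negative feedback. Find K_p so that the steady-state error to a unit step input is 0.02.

The loop is type 0, so e_ss(step) = 1/(1 + K_pos) with K_pos = K_p·G(0).
G(0) = 0.1698. Require 1/(1 + K_p·0.1698) = 0.02, so 1 + 0.1698·K_p = 50.
K_p = (50 − 1)/0.1698 = 289.

K_p = 289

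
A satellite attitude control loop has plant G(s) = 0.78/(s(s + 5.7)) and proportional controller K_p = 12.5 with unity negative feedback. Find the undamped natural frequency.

The closed-loop denominator is s(s+5.7) + 12.5·0.78 = s² + 5.7s + 9.75.
Matching s² + 2ζω_n s + ω_n²: ω_n = √9.75 = 3.122 rad/s and 2ζω_n = 5.7, so ζ = 5.7/(2·3.122) = 0.913.

ω_n = 3.12 rad/s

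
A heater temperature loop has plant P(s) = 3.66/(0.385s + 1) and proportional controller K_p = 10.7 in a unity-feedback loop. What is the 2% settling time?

T_s ≈ 0.0383 s

Closed loop: T(s) = K_p·P/(1+K_p·P) = 39.16/(0.385s + 1 + 39.16), with pole at s = −(1 + 39.16)/0.385 = −104.3.
τ = 1/104.3 = 0.009586 s, so 2% settling time ≈ 4τ = 0.0383 s.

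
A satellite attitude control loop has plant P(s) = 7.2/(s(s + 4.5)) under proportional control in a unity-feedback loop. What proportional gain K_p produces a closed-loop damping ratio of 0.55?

Closed-loop characteristic equation: s² + 4.5s + K_p·7.2 = 0.
So ω_n = √(7.2K_p) and 2ζω_n = 4.5, giving ζ = 4.5/(2√(7.2K_p)).
Setting ζ = 0.55: √(7.2K_p) = 4.5/(2·0.55) = 4.091, so K_p = 16.74/7.2 = 2.32.

K_p = 2.32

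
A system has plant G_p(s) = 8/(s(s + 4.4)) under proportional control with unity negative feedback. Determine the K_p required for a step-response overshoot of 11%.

K_p = 1.83

From %OS = 100·exp(−πζ/√(1−ζ²)) = 11%, ζ = −ln(0.11)/√(π²+ln²(0.11)) = 0.5749.
Characteristic equation s² + 4.4s + 8K_p = 0 gives ζ = 4.4/(2√(8K_p)).
Setting ζ = 0.5749: √(8K_p) = 4.4/(2·0.5749) = 3.827, so K_p = 14.64/8 = 1.83.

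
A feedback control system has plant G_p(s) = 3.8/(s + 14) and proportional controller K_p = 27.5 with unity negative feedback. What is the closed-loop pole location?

Closed-loop transfer function: T(s) = K_p·G_p(s)/(1 + K_p·G_p(s)) = 104.5/(s + 14 + 104.5) = 104.5/(s + 118.5).
The closed-loop pole is at s = −118.5.

s = -118.5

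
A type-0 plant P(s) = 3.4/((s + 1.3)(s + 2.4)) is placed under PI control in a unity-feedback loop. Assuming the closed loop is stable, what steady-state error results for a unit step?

The PI controller's integrator makes the forward path type 1, so e_ss to a step is zero.

0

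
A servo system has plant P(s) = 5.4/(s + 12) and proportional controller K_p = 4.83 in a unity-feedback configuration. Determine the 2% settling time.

Closed-loop transfer function: T(s) = K_p·P(s)/(1 + K_p·P(s)) = 26.08/(s + 12 + 26.08) = 26.08/(s + 38.08).
Time constant τ = 1/38.08 = 0.02626 s, so the 2% settling time is about 4τ = 0.105 s.

T_s ≈ 0.105 s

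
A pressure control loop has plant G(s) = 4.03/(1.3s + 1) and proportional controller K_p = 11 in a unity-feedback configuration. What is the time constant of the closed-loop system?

τ = 0.0287 s

Closed loop: T(s) = K_p·G/(1+K_p·G) = 44.33/(1.3s + 1 + 44.33), with pole at s = −(1 + 44.33)/1.3 = −34.87.
Closed-loop time constant τ = 1/34.87 = 0.0287 s.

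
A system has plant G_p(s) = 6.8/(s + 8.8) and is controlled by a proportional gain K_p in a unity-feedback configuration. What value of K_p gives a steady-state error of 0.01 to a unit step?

K_p = 128

For a type-0 loop with proportional control, e_ss = 1/(1 + K_p·G_p(0)).
G_p(0) = 0.7727. Require 1/(1 + K_p·0.7727) = 0.01, so 1 + 0.7727·K_p = 100.
K_p = (100 − 1)/0.7727 = 128.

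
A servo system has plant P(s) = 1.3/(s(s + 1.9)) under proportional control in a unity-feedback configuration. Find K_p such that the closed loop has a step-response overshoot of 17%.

K_p = 2.88

From %OS = 100·exp(−πζ/√(1−ζ²)) = 17%, ζ = −ln(0.17)/√(π²+ln²(0.17)) = 0.4913.
Characteristic equation s² + 1.9s + 1.3K_p = 0 gives ζ = 1.9/(2√(1.3K_p)).
Setting ζ = 0.4913: √(1.3K_p) = 1.9/(2·0.4913) = 1.934, so K_p = 3.739/1.3 = 2.88.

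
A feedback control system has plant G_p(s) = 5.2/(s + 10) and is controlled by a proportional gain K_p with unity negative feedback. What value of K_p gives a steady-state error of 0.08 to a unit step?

K_p = 22.1

The loop is type 0, so e_ss(step) = 1/(1 + K_pos) with K_pos = K_p·G_p(0).
G_p(0) = 0.52. Require 1/(1 + K_p·0.52) = 0.08, so 1 + 0.52·K_p = 12.5.
K_p = (12.5 − 1)/0.52 = 22.1.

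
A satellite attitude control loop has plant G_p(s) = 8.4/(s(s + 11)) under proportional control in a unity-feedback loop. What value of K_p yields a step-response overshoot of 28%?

From %OS = 100·exp(−πζ/√(1−ζ²)) = 28%, ζ = −ln(0.28)/√(π²+ln²(0.28)) = 0.3755.
Characteristic equation s² + 11s + 8.4K_p = 0 gives ζ = 11/(2√(8.4K_p)).
Setting ζ = 0.3755: √(8.4K_p) = 11/(2·0.3755) = 14.65, so K_p = 214.5/8.4 = 25.5.

K_p = 25.5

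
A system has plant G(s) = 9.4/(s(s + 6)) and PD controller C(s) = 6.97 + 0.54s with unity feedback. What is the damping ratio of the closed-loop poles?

Forward path: (6.97 + 0.54s)·9.4/(s(s+6)). The closed-loop characteristic equation is s² + (6 + 9.4·0.54)s + 9.4·6.97 = 0.
That is s² + 11.08s + 65.52 = 0, so ω_n = 8.094 rad/s and ζ = 11.08/(2·8.094) = 0.6842.

ζ = 0.684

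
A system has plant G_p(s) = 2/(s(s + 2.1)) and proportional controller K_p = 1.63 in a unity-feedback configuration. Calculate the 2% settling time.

T_s ≈ 3.81 s

From 1 + K_pG_p(s) = 0: s² + 2.1s + 3.26 = 0 ⇒ ω_n = 1.806, ζ = 0.5815.
2% settling time T_s ≈ 4/(ζω_n) = 4/1.05 = 3.81 s.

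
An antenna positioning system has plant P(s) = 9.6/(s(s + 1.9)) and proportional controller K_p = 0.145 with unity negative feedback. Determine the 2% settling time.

T_s ≈ 4.21 s

The closed-loop denominator s² + 1.9s + 1.392 gives ω_n = √1.392 = 1.18 and ζ = 1.9/(2ω_n) = 0.8052.
2% settling time T_s ≈ 4/(ζω_n) = 4/0.95 = 4.21 s.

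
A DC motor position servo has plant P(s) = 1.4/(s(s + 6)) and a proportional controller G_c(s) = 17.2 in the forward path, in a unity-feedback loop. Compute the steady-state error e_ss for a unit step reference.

0

The open loop G_c(s)P(s) has a pole at the origin (type 1), so the static position error constant is infinite and e_ss = 1/(1+∞) = 0.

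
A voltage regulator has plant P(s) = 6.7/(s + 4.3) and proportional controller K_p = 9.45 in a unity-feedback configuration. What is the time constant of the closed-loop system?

τ = 0.0148 s

Closed-loop transfer function: T(s) = K_p·P(s)/(1 + K_p·P(s)) = 63.31/(s + 4.3 + 63.31) = 63.31/(s + 67.61).
Time constant τ = 1/67.61 = 0.0148 s.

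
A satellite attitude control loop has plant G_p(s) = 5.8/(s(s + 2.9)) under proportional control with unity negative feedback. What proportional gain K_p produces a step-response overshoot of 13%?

From %OS = 100·exp(−πζ/√(1−ζ²)) = 13%, ζ = −ln(0.13)/√(π²+ln²(0.13)) = 0.5446.
Characteristic equation s² + 2.9s + 5.8K_p = 0 gives ζ = 2.9/(2√(5.8K_p)).
Setting ζ = 0.5446: √(5.8K_p) = 2.9/(2·0.5446) = 2.662, so K_p = 7.088/5.8 = 1.22.

K_p = 1.22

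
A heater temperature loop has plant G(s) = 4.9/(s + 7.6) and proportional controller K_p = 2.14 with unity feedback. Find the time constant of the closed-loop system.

Closed-loop transfer function: T(s) = K_p·G(s)/(1 + K_p·G(s)) = 10.49/(s + 7.6 + 10.49) = 10.49/(s + 18.09).
Time constant τ = 1/18.09 = 0.0553 s.

τ = 0.0553 s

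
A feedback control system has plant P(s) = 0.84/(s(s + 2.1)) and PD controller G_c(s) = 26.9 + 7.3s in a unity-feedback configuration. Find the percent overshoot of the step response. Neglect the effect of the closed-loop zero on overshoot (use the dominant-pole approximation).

0.435%

Forward path: (26.9 + 7.3s)·0.84/(s(s+2.1)). The closed-loop characteristic equation is s² + (2.1 + 0.84·7.3)s + 0.84·26.9 = 0.
That is s² + 8.232s + 22.6 = 0, so ω_n = 4.754 rad/s and ζ = 8.232/(2·4.754) = 0.8659.
%OS = 100·exp(−πζ/√(1−ζ²)) = 0.435%.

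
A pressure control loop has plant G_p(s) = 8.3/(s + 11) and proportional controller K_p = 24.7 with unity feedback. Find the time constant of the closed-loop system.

Closed-loop transfer function: T(s) = K_p·G_p(s)/(1 + K_p·G_p(s)) = 205/(s + 11 + 205) = 205/(s + 216).
Time constant τ = 1/216 = 0.00463 s.

τ = 0.00463 s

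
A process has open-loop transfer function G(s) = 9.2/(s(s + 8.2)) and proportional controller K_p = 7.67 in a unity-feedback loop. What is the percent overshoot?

17.3%

Closed-loop characteristic equation: s² + 8.2s + 70.56 = 0, so ω_n = 8.4 rad/s and ζ = 8.2/(2·8.4) = 0.4881.
%OS = 100·exp(−πζ/√(1−ζ²)) = 100·exp(−π·0.4881/√0.7618) = 17.3%.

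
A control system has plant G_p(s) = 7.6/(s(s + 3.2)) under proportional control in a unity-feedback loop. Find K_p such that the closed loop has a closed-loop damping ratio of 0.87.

Closed-loop characteristic equation: s² + 3.2s + K_p·7.6 = 0.
So ω_n = √(7.6K_p) and 2ζω_n = 3.2, giving ζ = 3.2/(2√(7.6K_p)).
Setting ζ = 0.87: √(7.6K_p) = 3.2/(2·0.87) = 1.839, so K_p = 3.382/7.6 = 0.445.

K_p = 0.445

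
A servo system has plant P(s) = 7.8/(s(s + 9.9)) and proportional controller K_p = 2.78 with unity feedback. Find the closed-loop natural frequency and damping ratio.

With unity feedback the closed-loop characteristic equation is s² + 9.9s + 2.78·7.8 = s² + 9.9s + 21.68 = 0.
Matching s² + 2ζω_n s + ω_n²: ω_n = √21.68 = 4.657 rad/s and 2ζω_n = 9.9, so ζ = 9.9/(2·4.657) = 1.06.

ω_n = 4.66 rad/s, ζ = 1.06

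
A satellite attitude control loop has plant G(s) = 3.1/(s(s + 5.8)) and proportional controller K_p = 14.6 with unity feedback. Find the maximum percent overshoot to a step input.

22.3%

Closed-loop characteristic equation: s² + 5.8s + 45.26 = 0, so ω_n = 6.728 rad/s and ζ = 5.8/(2·6.728) = 0.4311.
%OS = 100·exp(−πζ/√(1−ζ²)) = 100·exp(−π·0.4311/√0.8142) = 22.3%.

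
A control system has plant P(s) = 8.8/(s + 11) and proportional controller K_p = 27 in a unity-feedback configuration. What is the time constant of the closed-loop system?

τ = 0.00402 s

Closed-loop transfer function: T(s) = K_p·P(s)/(1 + K_p·P(s)) = 237.6/(s + 11 + 237.6) = 237.6/(s + 248.6).
Time constant τ = 1/248.6 = 0.00402 s.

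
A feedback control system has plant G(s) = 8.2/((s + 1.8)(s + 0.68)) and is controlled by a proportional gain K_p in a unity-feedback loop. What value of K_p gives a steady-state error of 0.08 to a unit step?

Steady-state error for a unit step on this type-0 loop is 1/(1 + K_p·G(0)).
G(0) = 6.699. Require 1/(1 + K_p·6.699) = 0.08, so 1 + 6.699·K_p = 12.5.
K_p = (12.5 − 1)/6.699 = 1.72.

K_p = 1.72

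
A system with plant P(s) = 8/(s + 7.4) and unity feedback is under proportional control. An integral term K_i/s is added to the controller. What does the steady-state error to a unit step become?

0

The integrator makes K_pos = lim_{s→0} C(s)G(s) infinite, so e_ss = 1/(1+K_pos) = 0.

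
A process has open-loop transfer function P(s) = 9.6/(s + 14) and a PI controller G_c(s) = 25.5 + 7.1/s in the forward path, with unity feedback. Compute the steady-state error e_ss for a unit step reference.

The open loop G_c(s)P(s) has a pole at the origin (type 1), so the static position error constant is infinite and e_ss = 1/(1+∞) = 0.

0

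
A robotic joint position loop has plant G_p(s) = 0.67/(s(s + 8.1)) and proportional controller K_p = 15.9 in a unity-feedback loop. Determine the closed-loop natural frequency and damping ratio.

1 + K_p·G_p(s) = 0 gives s² + 8.1s + 10.65 = 0.
Matching s² + 2ζω_n s + ω_n²: ω_n = √10.65 = 3.264 rad/s and 2ζω_n = 8.1, so ζ = 8.1/(2·3.264) = 1.24.

ω_n = 3.26 rad/s, ζ = 1.24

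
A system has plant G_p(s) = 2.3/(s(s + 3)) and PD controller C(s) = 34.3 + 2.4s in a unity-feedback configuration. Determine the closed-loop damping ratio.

ζ = 0.48

Forward path: (34.3 + 2.4s)·2.3/(s(s+3)). The closed-loop characteristic equation is s² + (3 + 2.3·2.4)s + 2.3·34.3 = 0.
That is s² + 8.52s + 78.89 = 0, so ω_n = 8.882 rad/s and ζ = 8.52/(2·8.882) = 0.4796.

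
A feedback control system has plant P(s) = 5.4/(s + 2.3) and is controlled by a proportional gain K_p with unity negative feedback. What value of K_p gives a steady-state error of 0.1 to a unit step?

K_p = 3.83

The loop is type 0, so e_ss(step) = 1/(1 + K_pos) with K_pos = K_p·P(0).
P(0) = 2.348. Require 1/(1 + K_p·2.348) = 0.1, so 1 + 2.348·K_p = 10.
K_p = (10 − 1)/2.348 = 3.83.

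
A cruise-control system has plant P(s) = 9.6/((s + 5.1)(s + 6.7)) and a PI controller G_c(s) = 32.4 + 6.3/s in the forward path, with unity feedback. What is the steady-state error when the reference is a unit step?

0

The open loop G_c(s)P(s) has a pole at the origin (type 1), so the static position error constant is infinite and e_ss = 1/(1+∞) = 0.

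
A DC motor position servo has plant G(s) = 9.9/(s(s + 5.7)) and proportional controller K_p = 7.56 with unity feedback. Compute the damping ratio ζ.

ζ = 0.329

The closed-loop denominator is s(s+5.7) + 7.56·9.9 = s² + 5.7s + 74.84.
So ω_n² = 74.84 ⇒ ω_n = 8.651 rad/s, and ζ = 5.7/(2ω_n) = 0.329.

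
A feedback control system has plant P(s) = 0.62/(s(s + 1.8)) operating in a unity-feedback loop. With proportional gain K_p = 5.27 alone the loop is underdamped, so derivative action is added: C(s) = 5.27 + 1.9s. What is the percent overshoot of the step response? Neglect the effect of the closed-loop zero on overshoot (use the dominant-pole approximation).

Forward path: (5.27 + 1.9s)·0.62/(s(s+1.8)). The closed-loop characteristic equation is s² + (1.8 + 0.62·1.9)s + 0.62·5.27 = 0.
That is s² + 2.978s + 3.267 = 0, so ω_n = 1.808 rad/s and ζ = 2.978/(2·1.808) = 0.8237.
%OS = 100·exp(−πζ/√(1−ζ²)) = 1.04%.

1.04%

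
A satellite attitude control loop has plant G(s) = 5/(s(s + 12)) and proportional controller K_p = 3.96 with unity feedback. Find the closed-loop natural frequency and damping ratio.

ω_n = 4.45 rad/s, ζ = 1.35

The closed-loop denominator is s(s+12) + 3.96·5 = s² + 12s + 19.8.
So ω_n² = 19.8 ⇒ ω_n = 4.45 rad/s, and ζ = 12/(2ω_n) = 1.35.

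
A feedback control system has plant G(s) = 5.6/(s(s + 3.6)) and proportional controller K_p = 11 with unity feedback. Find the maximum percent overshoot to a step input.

Closed-loop characteristic equation: s² + 3.6s + 61.6 = 0, so ω_n = 7.849 rad/s and ζ = 3.6/(2·7.849) = 0.2293.
%OS = 100·exp(−πζ/√(1−ζ²)) = 100·exp(−π·0.2293/√0.9474) = 47.7%.

47.7%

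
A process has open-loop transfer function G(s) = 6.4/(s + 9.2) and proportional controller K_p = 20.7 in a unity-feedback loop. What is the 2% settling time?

Closed-loop transfer function: T(s) = K_p·G(s)/(1 + K_p·G(s)) = 132.5/(s + 9.2 + 132.5) = 132.5/(s + 141.7).
Time constant τ = 1/141.7 = 0.007058 s, so the 2% settling time is about 4τ = 0.0282 s.

T_s ≈ 0.0282 s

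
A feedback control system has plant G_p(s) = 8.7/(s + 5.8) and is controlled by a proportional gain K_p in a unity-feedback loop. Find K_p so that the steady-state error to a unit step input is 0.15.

Steady-state error for a unit step on this type-0 loop is 1/(1 + K_p·G_p(0)).
G_p(0) = 1.5. Require 1/(1 + K_p·1.5) = 0.15, so 1 + 1.5·K_p = 6.667.
K_p = (6.667 − 1)/1.5 = 3.78.

K_p = 3.78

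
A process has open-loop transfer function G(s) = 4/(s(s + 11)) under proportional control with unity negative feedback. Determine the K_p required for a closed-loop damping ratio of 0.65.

Closed-loop characteristic equation: s² + 11s + K_p·4 = 0.
So ω_n = √(4K_p) and 2ζω_n = 11, giving ζ = 11/(2√(4K_p)).
Setting ζ = 0.65: √(4K_p) = 11/(2·0.65) = 8.462, so K_p = 71.6/4 = 17.9.

K_p = 17.9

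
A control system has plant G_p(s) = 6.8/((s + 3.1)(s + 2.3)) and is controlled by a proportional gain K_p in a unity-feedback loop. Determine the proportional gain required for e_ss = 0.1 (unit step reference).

Steady-state error for a unit step on this type-0 loop is 1/(1 + K_p·G_p(0)).
G_p(0) = 0.9537. Require 1/(1 + K_p·0.9537) = 0.1, so 1 + 0.9537·K_p = 10.
K_p = (10 − 1)/0.9537 = 9.44.

K_p = 9.44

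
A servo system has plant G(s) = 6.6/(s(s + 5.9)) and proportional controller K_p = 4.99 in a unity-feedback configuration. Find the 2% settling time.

T_s ≈ 1.36 s

From 1 + K_pG(s) = 0: s² + 5.9s + 32.93 = 0 ⇒ ω_n = 5.739, ζ = 0.514.
2% settling time T_s ≈ 4/(ζω_n) = 4/2.95 = 1.36 s.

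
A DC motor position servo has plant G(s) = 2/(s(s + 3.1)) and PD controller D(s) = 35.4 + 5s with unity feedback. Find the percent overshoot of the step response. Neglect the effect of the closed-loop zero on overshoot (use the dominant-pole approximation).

2.03%

Forward path: (35.4 + 5s)·2/(s(s+3.1)). The closed-loop characteristic equation is s² + (3.1 + 2·5)s + 2·35.4 = 0.
That is s² + 13.1s + 70.8 = 0, so ω_n = 8.414 rad/s and ζ = 13.1/(2·8.414) = 0.7784.
%OS = 100·exp(−πζ/√(1−ζ²)) = 2.03%.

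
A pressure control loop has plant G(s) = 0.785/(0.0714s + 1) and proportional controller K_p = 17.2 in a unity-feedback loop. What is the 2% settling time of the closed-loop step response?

T_s ≈ 0.0197 s

Closed loop: T(s) = K_p·G/(1+K_p·G) = 13.5/(0.0714s + 1 + 13.5), with pole at s = −(1 + 13.5)/0.0714 = −203.1.
τ = 1/203.1 = 0.004923 s, so 2% settling time ≈ 4τ = 0.0197 s.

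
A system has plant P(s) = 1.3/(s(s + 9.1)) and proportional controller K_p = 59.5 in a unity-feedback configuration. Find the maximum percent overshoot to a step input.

From 1 + K_pP(s) = 0: s² + 9.1s + 77.35 = 0 ⇒ ω_n = 8.795, ζ = 0.5173.
%OS = 100·exp(−πζ/√(1−ζ²)) = 100·exp(−π·0.5173/√0.7324) = 15%.

15%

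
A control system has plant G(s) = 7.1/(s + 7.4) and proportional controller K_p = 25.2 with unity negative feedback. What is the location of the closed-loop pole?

Closed-loop transfer function: T(s) = K_p·G(s)/(1 + K_p·G(s)) = 178.9/(s + 7.4 + 178.9) = 178.9/(s + 186.3).
The closed-loop pole is at s = −186.3.

s = -186.3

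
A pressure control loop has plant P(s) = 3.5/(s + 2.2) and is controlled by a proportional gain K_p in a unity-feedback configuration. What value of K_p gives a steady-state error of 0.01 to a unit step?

For a type-0 loop with proportional control, e_ss = 1/(1 + K_p·P(0)).
P(0) = 1.591. Require 1/(1 + K_p·1.591) = 0.01, so 1 + 1.591·K_p = 100.
K_p = (100 − 1)/1.591 = 62.2.

K_p = 62.2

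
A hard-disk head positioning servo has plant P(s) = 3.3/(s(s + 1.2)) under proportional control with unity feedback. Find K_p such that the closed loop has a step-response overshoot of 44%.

From %OS = 100·exp(−πζ/√(1−ζ²)) = 44%, ζ = −ln(0.44)/√(π²+ln²(0.44)) = 0.2528.
Characteristic equation s² + 1.2s + 3.3K_p = 0 gives ζ = 1.2/(2√(3.3K_p)).
Setting ζ = 0.2528: √(3.3K_p) = 1.2/(2·0.2528) = 2.373, so K_p = 5.632/3.3 = 1.71.

K_p = 1.71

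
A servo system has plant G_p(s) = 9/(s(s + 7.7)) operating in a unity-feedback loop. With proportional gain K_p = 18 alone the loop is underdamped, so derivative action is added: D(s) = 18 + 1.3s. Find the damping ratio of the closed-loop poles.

ζ = 0.762

Forward path: (18 + 1.3s)·9/(s(s+7.7)). The closed-loop characteristic equation is s² + (7.7 + 9·1.3)s + 9·18 = 0.
That is s² + 19.4s + 162 = 0, so ω_n = 12.73 rad/s and ζ = 19.4/(2·12.73) = 0.7621.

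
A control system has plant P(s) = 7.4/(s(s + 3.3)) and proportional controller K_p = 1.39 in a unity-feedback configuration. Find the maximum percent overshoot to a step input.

The closed-loop denominator s² + 3.3s + 10.29 gives ω_n = √10.29 = 3.207 and ζ = 3.3/(2ω_n) = 0.5145.
%OS = 100·exp(−πζ/√(1−ζ²)) = 100·exp(−π·0.5145/√0.7353) = 15.2%.

15.2%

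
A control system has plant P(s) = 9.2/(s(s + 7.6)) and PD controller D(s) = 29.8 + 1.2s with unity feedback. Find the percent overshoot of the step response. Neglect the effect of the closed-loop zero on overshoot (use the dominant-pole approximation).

11.8%

Forward path: (29.8 + 1.2s)·9.2/(s(s+7.6)). The closed-loop characteristic equation is s² + (7.6 + 9.2·1.2)s + 9.2·29.8 = 0.
That is s² + 18.64s + 274.2 = 0, so ω_n = 16.56 rad/s and ζ = 18.64/(2·16.56) = 0.5629.
%OS = 100·exp(−πζ/√(1−ζ²)) = 11.8%.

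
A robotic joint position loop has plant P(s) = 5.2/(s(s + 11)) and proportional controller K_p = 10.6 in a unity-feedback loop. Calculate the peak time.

T_p = 0.63 s

From 1 + K_pP(s) = 0: s² + 11s + 55.12 = 0 ⇒ ω_n = 7.424, ζ = 0.7408.
Damped frequency ω_d = ω_n√(1−ζ²) = 4.987 rad/s, so peak time T_p = π/ω_d = 0.63 s.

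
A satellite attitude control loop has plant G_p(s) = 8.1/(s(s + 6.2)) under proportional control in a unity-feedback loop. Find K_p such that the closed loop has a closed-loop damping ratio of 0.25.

Closed-loop characteristic equation: s² + 6.2s + K_p·8.1 = 0.
So ω_n = √(8.1K_p) and 2ζω_n = 6.2, giving ζ = 6.2/(2√(8.1K_p)).
Setting ζ = 0.25: √(8.1K_p) = 6.2/(2·0.25) = 12.4, so K_p = 153.8/8.1 = 19.

K_p = 19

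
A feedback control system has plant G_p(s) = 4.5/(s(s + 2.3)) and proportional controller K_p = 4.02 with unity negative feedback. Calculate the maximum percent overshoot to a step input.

41.4%

From 1 + K_pG_p(s) = 0: s² + 2.3s + 18.09 = 0 ⇒ ω_n = 4.253, ζ = 0.2704.
%OS = 100·exp(−πζ/√(1−ζ²)) = 100·exp(−π·0.2704/√0.9269) = 41.4%.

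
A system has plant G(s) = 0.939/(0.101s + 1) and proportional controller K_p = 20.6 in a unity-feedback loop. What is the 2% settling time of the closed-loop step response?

T_s ≈ 0.0199 s

Closed loop: T(s) = K_p·G/(1+K_p·G) = 19.34/(0.101s + 1 + 19.34), with pole at s = −(1 + 19.34)/0.101 = −201.4.
τ = 1/201.4 = 0.004965 s, so 2% settling time ≈ 4τ = 0.0199 s.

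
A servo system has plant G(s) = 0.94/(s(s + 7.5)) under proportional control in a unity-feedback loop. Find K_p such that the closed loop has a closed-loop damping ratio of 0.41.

Closed-loop characteristic equation: s² + 7.5s + K_p·0.94 = 0.
So ω_n = √(0.94K_p) and 2ζω_n = 7.5, giving ζ = 7.5/(2√(0.94K_p)).
Setting ζ = 0.41: √(0.94K_p) = 7.5/(2·0.41) = 9.146, so K_p = 83.66/0.94 = 89.

K_p = 89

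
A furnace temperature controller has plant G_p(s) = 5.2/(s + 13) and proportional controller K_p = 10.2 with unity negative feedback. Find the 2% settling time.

Closed-loop transfer function: T(s) = K_p·G_p(s)/(1 + K_p·G_p(s)) = 53.04/(s + 13 + 53.04) = 53.04/(s + 66.04).
Time constant τ = 1/66.04 = 0.01514 s, so the 2% settling time is about 4τ = 0.0606 s.

T_s ≈ 0.0606 s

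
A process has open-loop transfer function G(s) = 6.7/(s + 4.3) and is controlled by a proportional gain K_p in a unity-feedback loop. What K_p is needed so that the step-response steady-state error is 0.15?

K_p = 3.64

For a type-0 loop with proportional control, e_ss = 1/(1 + K_p·G(0)).
G(0) = 1.558. Require 1/(1 + K_p·1.558) = 0.15, so 1 + 1.558·K_p = 6.667.
K_p = (6.667 − 1)/1.558 = 3.64.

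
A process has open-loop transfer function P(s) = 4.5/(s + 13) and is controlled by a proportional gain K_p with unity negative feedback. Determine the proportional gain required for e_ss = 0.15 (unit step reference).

The loop is type 0, so e_ss(step) = 1/(1 + K_pos) with K_pos = K_p·P(0).
P(0) = 0.3462. Require 1/(1 + K_p·0.3462) = 0.15, so 1 + 0.3462·K_p = 6.667.
K_p = (6.667 − 1)/0.3462 = 16.4.

K_p = 16.4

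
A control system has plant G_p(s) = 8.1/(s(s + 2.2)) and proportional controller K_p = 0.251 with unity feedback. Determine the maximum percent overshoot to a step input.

From 1 + K_pG_p(s) = 0: s² + 2.2s + 2.033 = 0 ⇒ ω_n = 1.426, ζ = 0.7715.
%OS = 100·exp(−πζ/√(1−ζ²)) = 100·exp(−π·0.7715/√0.4048) = 2.22%.

2.22%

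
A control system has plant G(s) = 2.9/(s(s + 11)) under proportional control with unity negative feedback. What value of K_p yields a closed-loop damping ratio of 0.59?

K_p = 30

Closed-loop characteristic equation: s² + 11s + K_p·2.9 = 0.
So ω_n = √(2.9K_p) and 2ζω_n = 11, giving ζ = 11/(2√(2.9K_p)).
Setting ζ = 0.59: √(2.9K_p) = 11/(2·0.59) = 9.322, so K_p = 86.9/2.9 = 30.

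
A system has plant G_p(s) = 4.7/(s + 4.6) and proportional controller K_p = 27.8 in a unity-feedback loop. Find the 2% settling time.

T_s ≈ 0.0296 s

Closed-loop transfer function: T(s) = K_p·G_p(s)/(1 + K_p·G_p(s)) = 130.7/(s + 4.6 + 130.7) = 130.7/(s + 135.3).
Time constant τ = 1/135.3 = 0.007393 s, so the 2% settling time is about 4τ = 0.0296 s.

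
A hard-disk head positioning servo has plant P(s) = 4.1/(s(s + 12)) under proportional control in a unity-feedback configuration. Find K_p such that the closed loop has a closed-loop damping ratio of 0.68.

K_p = 19

Closed-loop characteristic equation: s² + 12s + K_p·4.1 = 0.
So ω_n = √(4.1K_p) and 2ζω_n = 12, giving ζ = 12/(2√(4.1K_p)).
Setting ζ = 0.68: √(4.1K_p) = 12/(2·0.68) = 8.824, so K_p = 77.85/4.1 = 19.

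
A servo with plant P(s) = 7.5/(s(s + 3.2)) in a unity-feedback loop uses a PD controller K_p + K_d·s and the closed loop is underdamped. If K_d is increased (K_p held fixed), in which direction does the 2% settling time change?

Characteristic equation s² + (3.2 + 7.5K_d)s + 7.5K_p = 0: raising K_d increases ζω_n = (3.2+7.5K_d)/2 while the loop stays underdamped, so T_s ≈ 4/(ζω_n) decreases.

decrease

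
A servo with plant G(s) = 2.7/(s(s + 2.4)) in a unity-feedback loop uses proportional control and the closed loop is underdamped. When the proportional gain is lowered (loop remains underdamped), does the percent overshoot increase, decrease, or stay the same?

ζ = 2.4/(2√(2.7K_p)) rises as K_p falls; higher damping means less overshoot.

decrease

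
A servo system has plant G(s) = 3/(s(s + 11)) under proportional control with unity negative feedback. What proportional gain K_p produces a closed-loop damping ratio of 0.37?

K_p = 73.7

Closed-loop characteristic equation: s² + 11s + K_p·3 = 0.
So ω_n = √(3K_p) and 2ζω_n = 11, giving ζ = 11/(2√(3K_p)).
Setting ζ = 0.37: √(3K_p) = 11/(2·0.37) = 14.86, so K_p = 221/3 = 73.7.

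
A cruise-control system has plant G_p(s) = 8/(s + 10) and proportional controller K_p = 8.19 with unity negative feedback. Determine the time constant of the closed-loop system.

Closed-loop transfer function: T(s) = K_p·G_p(s)/(1 + K_p·G_p(s)) = 65.52/(s + 10 + 65.52) = 65.52/(s + 75.52).
Time constant τ = 1/75.52 = 0.0132 s.

τ = 0.0132 s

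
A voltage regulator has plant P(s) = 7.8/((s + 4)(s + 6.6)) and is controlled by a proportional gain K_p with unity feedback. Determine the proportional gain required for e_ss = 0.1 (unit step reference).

The loop is type 0, so e_ss(step) = 1/(1 + K_pos) with K_pos = K_p·P(0).
P(0) = 0.2955. Require 1/(1 + K_p·0.2955) = 0.1, so 1 + 0.2955·K_p = 10.
K_p = (10 − 1)/0.2955 = 30.5.

K_p = 30.5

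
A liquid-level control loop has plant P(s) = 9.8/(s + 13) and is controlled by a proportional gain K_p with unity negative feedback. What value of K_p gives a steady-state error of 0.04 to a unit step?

K_p = 31.8

Steady-state error for a unit step on this type-0 loop is 1/(1 + K_p·P(0)).
P(0) = 0.7538. Require 1/(1 + K_p·0.7538) = 0.04, so 1 + 0.7538·K_p = 25.
K_p = (25 − 1)/0.7538 = 31.8.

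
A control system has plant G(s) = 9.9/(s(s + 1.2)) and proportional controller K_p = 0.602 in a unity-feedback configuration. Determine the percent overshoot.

45.1%

Closed-loop characteristic equation: s² + 1.2s + 5.96 = 0, so ω_n = 2.441 rad/s and ζ = 1.2/(2·2.441) = 0.2458.
%OS = 100·exp(−πζ/√(1−ζ²)) = 100·exp(−π·0.2458/√0.9396) = 45.1%.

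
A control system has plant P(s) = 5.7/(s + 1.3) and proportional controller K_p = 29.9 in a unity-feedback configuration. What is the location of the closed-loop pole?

Closed-loop transfer function: T(s) = K_p·P(s)/(1 + K_p·P(s)) = 170.4/(s + 1.3 + 170.4) = 170.4/(s + 171.7).
The closed-loop pole is at s = −171.7.

s = -171.7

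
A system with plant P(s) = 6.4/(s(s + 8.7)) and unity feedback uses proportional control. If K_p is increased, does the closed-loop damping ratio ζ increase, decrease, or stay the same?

ζ = 8.7/(2√(6.4K_p)); increasing K_p raises the denominator, so ζ falls.

decrease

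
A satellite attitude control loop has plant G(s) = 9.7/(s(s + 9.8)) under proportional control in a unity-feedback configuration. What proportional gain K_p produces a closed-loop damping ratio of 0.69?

K_p = 5.2

Closed-loop characteristic equation: s² + 9.8s + K_p·9.7 = 0.
So ω_n = √(9.7K_p) and 2ζω_n = 9.8, giving ζ = 9.8/(2√(9.7K_p)).
Setting ζ = 0.69: √(9.7K_p) = 9.8/(2·0.69) = 7.101, so K_p = 50.43/9.7 = 5.2.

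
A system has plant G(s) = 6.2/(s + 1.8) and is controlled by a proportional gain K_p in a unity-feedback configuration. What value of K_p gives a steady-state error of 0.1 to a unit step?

The loop is type 0, so e_ss(step) = 1/(1 + K_pos) with K_pos = K_p·G(0).
G(0) = 3.444. Require 1/(1 + K_p·3.444) = 0.1, so 1 + 3.444·K_p = 10.
K_p = (10 − 1)/3.444 = 2.61.

K_p = 2.61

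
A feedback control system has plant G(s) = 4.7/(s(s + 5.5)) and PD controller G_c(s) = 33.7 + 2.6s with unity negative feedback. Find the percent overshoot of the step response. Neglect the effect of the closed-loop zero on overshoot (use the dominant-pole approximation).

Forward path: (33.7 + 2.6s)·4.7/(s(s+5.5)). The closed-loop characteristic equation is s² + (5.5 + 4.7·2.6)s + 4.7·33.7 = 0.
That is s² + 17.72s + 158.4 = 0, so ω_n = 12.59 rad/s and ζ = 17.72/(2·12.59) = 0.704.
%OS = 100·exp(−πζ/√(1−ζ²)) = 4.44%.

4.44%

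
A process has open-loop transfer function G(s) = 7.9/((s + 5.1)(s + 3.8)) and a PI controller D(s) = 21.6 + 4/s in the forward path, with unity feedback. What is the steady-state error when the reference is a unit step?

0

The open loop D(s)G(s) has a pole at the origin (type 1), so the static position error constant is infinite and e_ss = 1/(1+∞) = 0.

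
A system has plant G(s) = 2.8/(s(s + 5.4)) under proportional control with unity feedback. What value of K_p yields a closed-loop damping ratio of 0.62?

K_p = 6.77

Closed-loop characteristic equation: s² + 5.4s + K_p·2.8 = 0.
So ω_n = √(2.8K_p) and 2ζω_n = 5.4, giving ζ = 5.4/(2√(2.8K_p)).
Setting ζ = 0.62: √(2.8K_p) = 5.4/(2·0.62) = 4.355, so K_p = 18.96/2.8 = 6.77.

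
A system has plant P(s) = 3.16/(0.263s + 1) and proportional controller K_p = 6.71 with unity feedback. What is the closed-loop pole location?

s = -84.42

Closed loop: T(s) = K_p·P/(1+K_p·P) = 21.2/(0.263s + 1 + 21.2), with pole at s = −(1 + 21.2)/0.263 = −84.42.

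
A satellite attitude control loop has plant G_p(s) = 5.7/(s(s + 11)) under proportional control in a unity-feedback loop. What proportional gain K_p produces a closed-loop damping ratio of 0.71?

Closed-loop characteristic equation: s² + 11s + K_p·5.7 = 0.
So ω_n = √(5.7K_p) and 2ζω_n = 11, giving ζ = 11/(2√(5.7K_p)).
Setting ζ = 0.71: √(5.7K_p) = 11/(2·0.71) = 7.746, so K_p = 60.01/5.7 = 10.5.

K_p = 10.5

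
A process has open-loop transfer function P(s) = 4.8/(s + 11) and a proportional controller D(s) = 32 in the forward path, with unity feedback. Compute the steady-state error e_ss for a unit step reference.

0.0668

The loop is type 0. Static position error constant K_pos = D(0)·P(0) = 32·0.4364 = 13.96.
Steady-state error to a unit step: e_ss = 1/(1+K_pos) = 1/14.96 = 0.0668.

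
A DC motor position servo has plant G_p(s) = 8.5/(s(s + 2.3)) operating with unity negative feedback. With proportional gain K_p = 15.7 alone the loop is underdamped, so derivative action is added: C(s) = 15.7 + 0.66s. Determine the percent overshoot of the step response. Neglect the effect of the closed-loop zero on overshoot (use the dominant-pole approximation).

Forward path: (15.7 + 0.66s)·8.5/(s(s+2.3)). The closed-loop characteristic equation is s² + (2.3 + 8.5·0.66)s + 8.5·15.7 = 0.
That is s² + 7.91s + 133.4 = 0, so ω_n = 11.55 rad/s and ζ = 7.91/(2·11.55) = 0.3424.
%OS = 100·exp(−πζ/√(1−ζ²)) = 31.8%.

31.8%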